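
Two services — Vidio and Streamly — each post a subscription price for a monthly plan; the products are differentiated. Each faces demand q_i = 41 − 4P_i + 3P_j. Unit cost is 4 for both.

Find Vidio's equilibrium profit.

219.04

Vidio's profit: π = (P_{Vidio} − 4)(41 − 4P_{Vidio} + 3P_{Streamly}).
∂π/∂P_{Vidio} = 57 − 8P_{Vidio} + 3P_{Streamly} = 0 ⇒ P_{Vidio} = 7.125 + 0.375P_{Streamly}.
Setting P_{Vidio} = P_{Streamly} in the reaction function: P_{Vidio} = 7.125 + 0.375P_{Vidio}, so P_{Vidio} = 7.125 / 0.625 = 11.4.
q_{Vidio} = 41 − 4·11.4 + 3·11.4 = 29.6.
Profit = (11.4 − 4)·29.6 = 219.04.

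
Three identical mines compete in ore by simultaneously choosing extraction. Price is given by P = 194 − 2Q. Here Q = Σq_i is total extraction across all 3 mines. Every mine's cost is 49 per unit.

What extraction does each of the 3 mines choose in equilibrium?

18.125

A representative mine's profit is π_i = q_i(194 − 2Q) − 49q_i, with Q = q_i + Σ_{j≠i} q_j.
First-order condition: 145 − 4q_i − 2Σ_{j≠i} q_j = 0.
With identical mines, set every q_j = q: then 145 − 4q − 4q = 0, i.e. q = 145/8 = 18.125.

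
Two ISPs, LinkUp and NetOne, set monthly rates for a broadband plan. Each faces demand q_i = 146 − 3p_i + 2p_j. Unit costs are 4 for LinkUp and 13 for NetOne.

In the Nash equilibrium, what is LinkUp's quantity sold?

LinkUp's profit: π = (p_{LinkUp} − 4)(146 − 3p_{LinkUp} + 2p_{NetOne}).
∂π/∂p_{LinkUp} = 158 − 6p_{LinkUp} + 2p_{NetOne} = 0 ⇒ p_{LinkUp} = 79/3 + (1/3)p_{NetOne}.
Similarly p_{NetOne} = 185/6 + (1/3)p_{LinkUp}.
Solving the two reaction functions simultaneously: (1 − (1/3)(1/3))p_{LinkUp} = 79/3 + (1/3)·(185/6), so (8/9)p_{LinkUp} = 659/18 and p_{LinkUp} = 41.1875.
Then p_{NetOne} = 185/6 + (1/3)·41.1875 = 44.5625.
q_{LinkUp} = 146 − 3·41.1875 + 2·44.5625 = 111.5625.

111.5625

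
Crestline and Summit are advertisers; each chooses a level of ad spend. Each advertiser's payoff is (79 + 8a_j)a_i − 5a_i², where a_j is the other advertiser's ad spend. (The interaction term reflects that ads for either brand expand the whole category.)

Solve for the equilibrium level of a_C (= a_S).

Crestline's payoff is (79 + 8a_S)a_C − 5a_C².
∂π/∂a_C = 79 + 8a_S − 10a_C = 0, so a_C = 7.9 + 0.8a_S.
Setting a_C = a_S in the reaction function: a_C = 7.9 + 0.8a_C, so a_C = 7.9 / 0.2 = 39.5.

39.5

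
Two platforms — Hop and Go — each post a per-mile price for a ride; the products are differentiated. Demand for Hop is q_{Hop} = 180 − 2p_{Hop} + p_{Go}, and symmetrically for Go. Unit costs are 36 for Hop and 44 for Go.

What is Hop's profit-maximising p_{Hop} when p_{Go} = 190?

110.5

Hop's profit: π = (p_{Hop} − 36)(180 − 2p_{Hop} + p_{Go}).
∂π/∂p_{Hop} = 252 − 4p_{Hop} + p_{Go} = 0 ⇒ p_{Hop} = 63 + 0.25p_{Go}.
At p_{Go} = 190: p_{Hop} = 63 + 0.25·190 = 110.5.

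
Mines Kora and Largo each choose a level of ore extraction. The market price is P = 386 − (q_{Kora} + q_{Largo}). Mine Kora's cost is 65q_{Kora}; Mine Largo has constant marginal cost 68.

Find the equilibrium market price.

173

Mine Kora's profit: π = q_{Kora}(386 − (q_{Kora} + q_{Largo})) − 65q_{Kora}.
∂π/∂q_{Kora} = 321 − 2q_{Kora} − q_{Largo} = 0, so q_{Kora} = 160.5 − 0.5q_{Largo}.
By the same steps for Largo: q_{Largo} = 159 − 0.5q_{Kora}.
Plugging q_{Largo} into Kora's best response: q_{Kora} = 160.5 − 0.5(159 − 0.5q_{Kora}) ⇒ 0.75q_{Kora} = 81, so q_{Kora} = 108.
Then q_{Largo} = 159 − 0.5·108 = 105.
Equilibrium price: P = 386 − 213 = 173.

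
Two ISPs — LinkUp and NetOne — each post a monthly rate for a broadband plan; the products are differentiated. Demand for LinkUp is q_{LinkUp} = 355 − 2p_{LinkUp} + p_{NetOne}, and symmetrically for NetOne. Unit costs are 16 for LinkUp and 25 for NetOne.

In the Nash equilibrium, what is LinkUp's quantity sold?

228.4

LinkUp's profit: π = (p_{LinkUp} − 16)(355 − 2p_{LinkUp} + p_{NetOne}).
∂π/∂p_{LinkUp} = 387 − 4p_{LinkUp} + p_{NetOne} = 0 ⇒ p_{LinkUp} = 96.75 + 0.25p_{NetOne}.
Similarly p_{NetOne} = 101.25 + 0.25p_{LinkUp}.
Solving the two reaction functions simultaneously: (1 − (0.25)(0.25))p_{LinkUp} = 96.75 + 0.25·101.25, so 0.9375p_{LinkUp} = 122.0625 and p_{LinkUp} = 130.2.
Then p_{NetOne} = 101.25 + 0.25·130.2 = 133.8.
q_{LinkUp} = 355 − 2·130.2 + 133.8 = 228.4.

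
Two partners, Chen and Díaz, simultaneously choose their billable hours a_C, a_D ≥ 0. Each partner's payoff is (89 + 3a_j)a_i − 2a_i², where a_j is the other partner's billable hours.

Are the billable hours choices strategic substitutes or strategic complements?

Chen's payoff is (89 + 3a_D)a_C − 2a_C².
∂π/∂a_C = 89 + 3a_D − 4a_C = 0, so a_C = 22.25 + 0.75a_D.
The best-response slope da_C/da_D = 0.75 > 0: the reaction function is upward-sloping, so the choices are strategic complements.

strategic complements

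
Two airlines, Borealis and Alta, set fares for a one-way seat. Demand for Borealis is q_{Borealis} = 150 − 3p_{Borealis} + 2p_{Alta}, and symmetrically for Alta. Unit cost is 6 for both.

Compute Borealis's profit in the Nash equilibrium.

3888

Borealis's profit: π = (p_{Borealis} − 6)(150 − 3p_{Borealis} + 2p_{Alta}).
∂π/∂p_{Borealis} = 168 − 6p_{Borealis} + 2p_{Alta} = 0 ⇒ p_{Borealis} = 28 + (1/3)p_{Alta}.
Setting p_{Borealis} = p_{Alta} in the reaction function: p_{Borealis} = 28 + (1/3)p_{Borealis}, so p_{Borealis} = 28 / (2/3) = 42.
q_{Borealis} = 150 − 3·42 + 2·42 = 108.
Profit = (42 − 6)·108 = 3888.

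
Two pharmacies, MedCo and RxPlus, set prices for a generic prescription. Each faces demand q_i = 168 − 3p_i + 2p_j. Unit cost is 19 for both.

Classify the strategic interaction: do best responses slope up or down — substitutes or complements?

strategic complements

MedCo's profit: π = (p_{MedCo} − 19)(168 − 3p_{MedCo} + 2p_{RxPlus}).
∂π/∂p_{MedCo} = 225 − 6p_{MedCo} + 2p_{RxPlus} = 0 ⇒ p_{MedCo} = 37.5 + (1/3)p_{RxPlus}.
The best-response slope dp_{MedCo}/dp_{RxPlus} = 1/3 > 0: the reaction function is upward-sloping, so the choices are strategic complements.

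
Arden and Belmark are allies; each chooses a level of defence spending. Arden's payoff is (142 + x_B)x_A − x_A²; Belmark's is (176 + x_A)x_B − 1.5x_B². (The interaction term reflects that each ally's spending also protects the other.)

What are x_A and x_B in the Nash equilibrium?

Expanding Arden's payoff: 142x_A + x_Bx_A − x_A².
∂π/∂x_A = 142 + x_B − 2x_A = 0, so x_A = 71 + 0.5x_B.
Likewise for Belmark: x_B = 176/3 + (1/3)x_A.
Solving the two reaction functions simultaneously: (1 − (0.5)(1/3))x_A = 71 + 0.5·(176/3), so (5/6)x_A = 301/3 and x_A = 120.4.
Then x_B = 176/3 + (1/3)·120.4 = 98.8.

120.4, 98.8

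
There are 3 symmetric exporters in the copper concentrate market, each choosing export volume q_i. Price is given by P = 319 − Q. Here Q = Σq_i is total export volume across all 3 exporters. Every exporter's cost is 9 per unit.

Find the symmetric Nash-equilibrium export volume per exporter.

77.5

A representative exporter's profit is π_i = q_i(319 − Q) − 9q_i, with Q = q_i + Σ_{j≠i} q_j.
First-order condition: 310 − 2q_i − Σ_{j≠i} q_j = 0.
Imposing symmetry (q_j = q for all j) turns Σ_{j≠i} q_j into 2q, so 310 = 4q and q = 77.5.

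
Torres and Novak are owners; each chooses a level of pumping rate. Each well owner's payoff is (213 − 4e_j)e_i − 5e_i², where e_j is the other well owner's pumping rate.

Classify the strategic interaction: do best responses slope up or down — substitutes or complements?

strategic substitutes

Torres's payoff is (213 − 4e_N)e_T − 5e_T².
∂π/∂e_T = 213 − 4e_N − 10e_T = 0, so e_T = 21.3 − 0.4e_N.
The best-response slope de_T/de_N = −0.4 < 0: the reaction function is downward-sloping, so the choices are strategic substitutes.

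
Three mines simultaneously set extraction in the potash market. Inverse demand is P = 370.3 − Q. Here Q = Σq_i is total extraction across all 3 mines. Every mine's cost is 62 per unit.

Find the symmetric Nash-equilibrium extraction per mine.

A representative mine's profit is π_i = q_i(370.3 − Q) − 62q_i, with Q = q_i + Σ_{j≠i} q_j.
First-order condition: 308.3 − 2q_i − Σ_{j≠i} q_j = 0.
Imposing symmetry (q_j = q for all j) turns Σ_{j≠i} q_j into 2q, so 308.3 = 4q and q = 77.075.

77.075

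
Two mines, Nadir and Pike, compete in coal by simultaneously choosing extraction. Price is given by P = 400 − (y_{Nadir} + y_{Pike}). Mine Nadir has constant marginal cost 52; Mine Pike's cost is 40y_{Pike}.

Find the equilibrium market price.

Mine Nadir's profit: π = y_{Nadir}(400 − (y_{Nadir} + y_{Pike})) − 52y_{Nadir}.
∂π/∂y_{Nadir} = 348 − 2y_{Nadir} − y_{Pike} = 0, so y_{Nadir} = 174 − 0.5y_{Pike}.
By the same steps for Pike: y_{Pike} = 180 − 0.5y_{Nadir}.
Solving the two reaction functions simultaneously: (1 − (−0.5)(−0.5))y_{Nadir} = 174 − 0.5·180, so 0.75y_{Nadir} = 84 and y_{Nadir} = 112.
Then y_{Pike} = 180 − 0.5·112 = 124.
Equilibrium price: P = 400 − 236 = 164.

164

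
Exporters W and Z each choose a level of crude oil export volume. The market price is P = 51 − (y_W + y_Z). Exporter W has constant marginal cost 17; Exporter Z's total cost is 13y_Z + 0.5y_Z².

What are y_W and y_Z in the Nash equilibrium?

12.8, 8.4

Exporter W's profit: π = y_W(51 − (y_W + y_Z)) − 17y_W.
∂π/∂y_W = 34 − 2y_W − y_Z = 0, so y_W = 17 − 0.5y_Z.
For Z: ∂π/∂y_Z = 38 − 3y_Z − y_W = 0 ⇒ y_Z = 38/3 − (1/3)y_W.
Plugging y_Z into W's best response: y_W = 17 − 0.5(38/3 − (1/3)y_W) ⇒ (5/6)y_W = 32/3, so y_W = 12.8.
Then y_Z = 38/3 − (1/3)·12.8 = 8.4.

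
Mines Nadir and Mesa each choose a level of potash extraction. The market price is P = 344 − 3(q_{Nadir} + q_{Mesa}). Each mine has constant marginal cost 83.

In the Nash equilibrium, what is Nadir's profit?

Mine Nadir's profit: π = q_{Nadir}(344 − 3(q_{Nadir} + q_{Mesa})) − 83q_{Nadir}.
∂π/∂q_{Nadir} = 261 − 6q_{Nadir} − 3q_{Mesa} = 0, so q_{Nadir} = 43.5 − 0.5q_{Mesa}.
By symmetry q_{Mesa} = q_{Nadir}; substituting into the reaction function, 1.5q_{Nadir} = 43.5 and q_{Nadir} = 29.
Price P = 344 − 3·58 = 170.
Nadir's profit: (170 − 83)·29 = 2523.

2523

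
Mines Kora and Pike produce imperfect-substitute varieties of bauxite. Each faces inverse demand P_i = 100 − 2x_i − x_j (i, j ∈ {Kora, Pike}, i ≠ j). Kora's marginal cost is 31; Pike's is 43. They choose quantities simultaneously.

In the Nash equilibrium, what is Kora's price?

60.2

Mine Kora's profit: π = x_{Kora}(100 − 2x_{Kora} − x_{Pike}) − 31x_{Kora}.
∂π/∂x_{Kora} = 69 − 4x_{Kora} − x_{Pike} = 0 ⇒ x_{Kora} = 17.25 − 0.25x_{Pike}.
Similarly x_{Pike} = 14.25 − 0.25x_{Kora}.
Solving the two reaction functions simultaneously: (1 − (−0.25)(−0.25))x_{Kora} = 17.25 − 0.25·14.25, so 0.9375x_{Kora} = 13.6875 and x_{Kora} = 14.6.
Then x_{Pike} = 14.25 − 0.25·14.6 = 10.6.
P_{Kora} = 100 − 2·14.6 − 10.6 = 60.2.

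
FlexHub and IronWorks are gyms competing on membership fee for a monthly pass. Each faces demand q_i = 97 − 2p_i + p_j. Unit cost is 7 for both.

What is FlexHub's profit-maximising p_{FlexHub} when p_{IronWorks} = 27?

FlexHub's profit: π = (p_{FlexHub} − 7)(97 − 2p_{FlexHub} + p_{IronWorks}).
∂π/∂p_{FlexHub} = 111 − 4p_{FlexHub} + p_{IronWorks} = 0 ⇒ p_{FlexHub} = 27.75 + 0.25p_{IronWorks}.
At p_{IronWorks} = 27: p_{FlexHub} = 27.75 + 0.25·27 = 34.5.

34.5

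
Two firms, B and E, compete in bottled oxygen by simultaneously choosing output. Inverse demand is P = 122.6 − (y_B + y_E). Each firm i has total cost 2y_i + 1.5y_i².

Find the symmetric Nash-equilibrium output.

Firm B's profit: π = y_B(122.6 − (y_B + y_E)) − 2y_B − 1.5y_B².
∂π/∂y_B = 120.6 − 5y_B − y_E = 0, so y_B = 24.12 − 0.2y_E.
Setting y_B = y_E in the reaction function: y_B = 24.12 − 0.2y_B, so y_B = 24.12 / 1.2 = 20.1.

20.1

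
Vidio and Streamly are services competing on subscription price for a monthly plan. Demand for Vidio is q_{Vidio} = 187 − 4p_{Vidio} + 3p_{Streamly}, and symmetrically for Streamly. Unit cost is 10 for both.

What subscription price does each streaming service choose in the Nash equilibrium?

Vidio's profit: π = (p_{Vidio} − 10)(187 − 4p_{Vidio} + 3p_{Streamly}).
∂π/∂p_{Vidio} = 227 − 8p_{Vidio} + 3p_{Streamly} = 0 ⇒ p_{Vidio} = 28.375 + 0.375p_{Streamly}.
The game is symmetric, so in equilibrium p_{Streamly} = p_{Vidio}: the reaction function gives 0.625p_{Vidio} = 28.375, hence p_{Vidio} = 45.4.

45.4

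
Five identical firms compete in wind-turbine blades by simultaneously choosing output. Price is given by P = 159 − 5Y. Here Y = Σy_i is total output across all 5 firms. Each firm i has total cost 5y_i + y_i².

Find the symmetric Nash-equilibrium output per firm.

A representative firm's profit is π_i = y_i(159 − 5Y) − 5y_i − y_i², with Y = y_i + Σ_{j≠i} y_j.
First-order condition: 154 − 12y_i − 5Σ_{j≠i} y_j = 0.
In a symmetric equilibrium every firm chooses the same y, so Σ_{j≠i} y_j = 4y. The condition becomes 154 − 32y = 0, giving y = 154/32 = 4.8125.

4.8125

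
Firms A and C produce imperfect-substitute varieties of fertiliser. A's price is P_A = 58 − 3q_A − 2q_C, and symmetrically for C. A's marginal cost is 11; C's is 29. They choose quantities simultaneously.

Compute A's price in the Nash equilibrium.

Firm A's profit: π = q_A(58 − 3q_A − 2q_C) − 11q_A.
∂π/∂q_A = 47 − 6q_A − 2q_C = 0 ⇒ q_A = 47/6 − (1/3)q_C.
Similarly q_C = 29/6 − (1/3)q_A.
Plugging q_C into A's best response: q_A = 47/6 − (1/3)(29/6 − (1/3)q_A) ⇒ (8/9)q_A = 56/9, so q_A = 7.
Then q_C = 29/6 − (1/3)·7 = 2.5.
P_A = 58 − 3·7 − 2·2.5 = 32.

32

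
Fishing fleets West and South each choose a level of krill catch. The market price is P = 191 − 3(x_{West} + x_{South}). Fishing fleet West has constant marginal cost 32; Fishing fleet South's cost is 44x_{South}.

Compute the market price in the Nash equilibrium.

Fishing fleet West's profit: π = x_{West}(191 − 3(x_{West} + x_{South})) − 32x_{West}.
∂π/∂x_{West} = 159 − 6x_{West} − 3x_{South} = 0, so x_{West} = 26.5 − 0.5x_{South}.
By the same steps for South: x_{South} = 24.5 − 0.5x_{West}.
Substituting the second reaction function into the first: x_{West} = 26.5 − 0.5(24.5 − 0.5x_{West}), which gives 0.75x_{West} = 14.25 ⇒ x_{West} = 19.
Then x_{South} = 24.5 − 0.5·19 = 15.
Equilibrium price: P = 191 − 3·34 = 89.

89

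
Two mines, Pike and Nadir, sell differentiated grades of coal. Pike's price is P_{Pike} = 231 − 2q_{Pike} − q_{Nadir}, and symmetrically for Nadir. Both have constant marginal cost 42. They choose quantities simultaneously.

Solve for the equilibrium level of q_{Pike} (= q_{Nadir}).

37.8

Mine Pike's profit: π = q_{Pike}(231 − 2q_{Pike} − q_{Nadir}) − 42q_{Pike}.
∂π/∂q_{Pike} = 189 − 4q_{Pike} − q_{Nadir} = 0 ⇒ q_{Pike} = 47.25 − 0.25q_{Nadir}.
Setting q_{Pike} = q_{Nadir} in the reaction function: q_{Pike} = 47.25 − 0.25q_{Pike}, so q_{Pike} = 47.25 / 1.25 = 37.8.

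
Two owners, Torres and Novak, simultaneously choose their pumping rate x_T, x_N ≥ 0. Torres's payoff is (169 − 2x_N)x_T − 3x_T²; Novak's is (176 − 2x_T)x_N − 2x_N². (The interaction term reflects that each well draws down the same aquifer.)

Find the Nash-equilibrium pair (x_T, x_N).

Expanding Torres's payoff: 169x_T − 2x_Nx_T − 3x_T².
∂π/∂x_T = 169 − 2x_N − 6x_T = 0, so x_T = 169/6 − (1/3)x_N.
Likewise for Novak: x_N = 44 − 0.5x_T.
Substituting the second reaction function into the first: x_T = 169/6 − (1/3)(44 − 0.5x_T), which gives (5/6)x_T = 13.5 ⇒ x_T = 16.2.
Then x_N = 44 − 0.5·16.2 = 35.9.

16.2, 35.9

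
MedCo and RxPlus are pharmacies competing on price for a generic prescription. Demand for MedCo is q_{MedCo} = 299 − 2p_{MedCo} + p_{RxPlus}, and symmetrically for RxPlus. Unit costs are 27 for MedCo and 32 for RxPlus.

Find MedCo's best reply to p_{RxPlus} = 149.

MedCo's profit: π = (p_{MedCo} − 27)(299 − 2p_{MedCo} + p_{RxPlus}).
∂π/∂p_{MedCo} = 353 − 4p_{MedCo} + p_{RxPlus} = 0 ⇒ p_{MedCo} = 88.25 + 0.25p_{RxPlus}.
At p_{RxPlus} = 149: p_{MedCo} = 88.25 + 0.25·149 = 125.5.

125.5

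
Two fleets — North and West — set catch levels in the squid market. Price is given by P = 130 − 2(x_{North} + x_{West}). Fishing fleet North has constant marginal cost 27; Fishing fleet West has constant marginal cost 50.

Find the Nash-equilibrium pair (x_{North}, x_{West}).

21, 9.5

Fishing fleet North's profit: π = x_{North}(130 − 2(x_{North} + x_{West})) − 27x_{North}.
∂π/∂x_{North} = 103 − 4x_{North} − 2x_{West} = 0, so x_{North} = 25.75 − 0.5x_{West}.
By the same steps for West: x_{West} = 20 − 0.5x_{North}.
Solving the two reaction functions simultaneously: (1 − (−0.5)(−0.5))x_{North} = 25.75 − 0.5·20, so 0.75x_{North} = 15.75 and x_{North} = 21.
Then x_{West} = 20 − 0.5·21 = 9.5.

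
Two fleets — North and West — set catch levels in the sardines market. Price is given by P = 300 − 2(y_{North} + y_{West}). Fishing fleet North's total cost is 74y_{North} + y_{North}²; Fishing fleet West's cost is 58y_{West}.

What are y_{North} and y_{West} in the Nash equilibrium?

21, 50

Fishing fleet North's profit: π = y_{North}(300 − 2(y_{North} + y_{West})) − 74y_{North} − y_{North}².
∂π/∂y_{North} = 226 − 6y_{North} − 2y_{West} = 0, so y_{North} = 113/3 − (1/3)y_{West}.
For West: ∂π/∂y_{West} = 242 − 4y_{West} − 2y_{North} = 0 ⇒ y_{West} = 60.5 − 0.5y_{North}.
Plugging y_{West} into North's best response: y_{North} = 113/3 − (1/3)(60.5 − 0.5y_{North}) ⇒ (5/6)y_{North} = 17.5, so y_{North} = 21.
Then y_{West} = 60.5 − 0.5·21 = 50.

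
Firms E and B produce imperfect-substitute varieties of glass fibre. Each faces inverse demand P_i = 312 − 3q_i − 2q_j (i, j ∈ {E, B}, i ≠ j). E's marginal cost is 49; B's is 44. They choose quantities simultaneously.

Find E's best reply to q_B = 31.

Firm E's profit: π = q_E(312 − 3q_E − 2q_B) − 49q_E.
∂π/∂q_E = 263 − 6q_E − 2q_B = 0 ⇒ q_E = 263/6 − (1/3)q_B.
At q_B = 31: q_E = 263/6 − (1/3)·31 = 33.5.

33.5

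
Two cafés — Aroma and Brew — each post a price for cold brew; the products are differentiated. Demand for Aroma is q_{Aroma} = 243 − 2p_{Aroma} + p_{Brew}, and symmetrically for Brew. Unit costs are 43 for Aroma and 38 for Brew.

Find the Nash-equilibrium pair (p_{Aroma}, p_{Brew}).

109, 107

Aroma's profit: π = (p_{Aroma} − 43)(243 − 2p_{Aroma} + p_{Brew}).
∂π/∂p_{Aroma} = 329 − 4p_{Aroma} + p_{Brew} = 0 ⇒ p_{Aroma} = 82.25 + 0.25p_{Brew}.
Similarly p_{Brew} = 79.75 + 0.25p_{Aroma}.
Plugging p_{Brew} into Aroma's best response: p_{Aroma} = 82.25 + 0.25(79.75 + 0.25p_{Aroma}) ⇒ 0.9375p_{Aroma} = 102.1875, so p_{Aroma} = 109.
Then p_{Brew} = 79.75 + 0.25·109 = 107.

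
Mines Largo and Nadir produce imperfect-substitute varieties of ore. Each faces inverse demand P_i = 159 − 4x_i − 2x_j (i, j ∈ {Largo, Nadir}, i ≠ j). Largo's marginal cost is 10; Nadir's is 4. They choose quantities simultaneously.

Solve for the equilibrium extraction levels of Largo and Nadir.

Mine Largo's profit: π = x_{Largo}(159 − 4x_{Largo} − 2x_{Nadir}) − 10x_{Largo}.
∂π/∂x_{Largo} = 149 − 8x_{Largo} − 2x_{Nadir} = 0 ⇒ x_{Largo} = 18.625 − 0.25x_{Nadir}.
Similarly x_{Nadir} = 19.375 − 0.25x_{Largo}.
Substituting the second reaction function into the first: x_{Largo} = 18.625 − 0.25(19.375 − 0.25x_{Largo}), which gives 0.9375x_{Largo} = 441/32 ⇒ x_{Largo} = 14.7.
Then x_{Nadir} = 19.375 − 0.25·14.7 = 15.7.

14.7, 15.7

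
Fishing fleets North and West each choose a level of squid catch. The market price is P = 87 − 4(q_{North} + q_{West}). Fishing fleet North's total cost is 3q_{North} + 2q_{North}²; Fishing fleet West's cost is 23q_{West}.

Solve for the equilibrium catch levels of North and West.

Fishing fleet North's profit: π = q_{North}(87 − 4(q_{North} + q_{West})) − 3q_{North} − 2q_{North}².
∂π/∂q_{North} = 84 − 12q_{North} − 4q_{West} = 0, so q_{North} = 7 − (1/3)q_{West}.
For West: ∂π/∂q_{West} = 64 − 8q_{West} − 4q_{North} = 0 ⇒ q_{West} = 8 − 0.5q_{North}.
Substituting the second reaction function into the first: q_{North} = 7 − (1/3)(8 − 0.5q_{North}), which gives (5/6)q_{North} = 13/3 ⇒ q_{North} = 5.2.
Then q_{West} = 8 − 0.5·5.2 = 5.4.

5.2, 5.4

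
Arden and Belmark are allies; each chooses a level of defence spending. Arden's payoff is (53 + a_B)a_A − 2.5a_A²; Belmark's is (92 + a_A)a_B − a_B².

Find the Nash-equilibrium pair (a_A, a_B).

Expanding Arden's payoff: 53a_A + a_Ba_A − 2.5a_A².
∂π/∂a_A = 53 + a_B − 5a_A = 0, so a_A = 10.6 + 0.2a_B.
Likewise for Belmark: a_B = 46 + 0.5a_A.
Substituting the second reaction function into the first: a_A = 10.6 + 0.2(46 + 0.5a_A), which gives 0.9a_A = 19.8 ⇒ a_A = 22.
Then a_B = 46 + 0.5·22 = 57.

22, 57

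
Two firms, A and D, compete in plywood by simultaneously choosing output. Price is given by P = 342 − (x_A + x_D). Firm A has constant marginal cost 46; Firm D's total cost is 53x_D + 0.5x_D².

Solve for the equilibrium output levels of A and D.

Firm A's profit: π = x_A(342 − (x_A + x_D)) − 46x_A.
∂π/∂x_A = 296 − 2x_A − x_D = 0, so x_A = 148 − 0.5x_D.
For D: ∂π/∂x_D = 289 − 3x_D − x_A = 0 ⇒ x_D = 289/3 − (1/3)x_A.
Plugging x_D into A's best response: x_A = 148 − 0.5(289/3 − (1/3)x_A) ⇒ (5/6)x_A = 599/6, so x_A = 119.8.
Then x_D = 289/3 − (1/3)·119.8 = 56.4.

119.8, 56.4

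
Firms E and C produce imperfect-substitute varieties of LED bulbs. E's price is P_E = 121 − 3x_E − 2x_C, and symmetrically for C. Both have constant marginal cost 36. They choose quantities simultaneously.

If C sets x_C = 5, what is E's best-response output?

Firm E's profit: π = x_E(121 − 3x_E − 2x_C) − 36x_E.
∂π/∂x_E = 85 − 6x_E − 2x_C = 0 ⇒ x_E = 85/6 − (1/3)x_C.
At x_C = 5: x_E = 85/6 − (1/3)·5 = 12.5.

12.5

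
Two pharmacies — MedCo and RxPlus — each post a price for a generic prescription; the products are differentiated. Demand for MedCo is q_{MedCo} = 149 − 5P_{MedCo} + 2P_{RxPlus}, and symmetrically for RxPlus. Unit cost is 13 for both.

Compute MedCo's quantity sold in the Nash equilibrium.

MedCo's profit: π = (P_{MedCo} − 13)(149 − 5P_{MedCo} + 2P_{RxPlus}).
∂π/∂P_{MedCo} = 214 − 10P_{MedCo} + 2P_{RxPlus} = 0 ⇒ P_{MedCo} = 21.4 + 0.2P_{RxPlus}.
By symmetry P_{RxPlus} = P_{MedCo}; substituting into the reaction function, 0.8P_{MedCo} = 21.4 and P_{MedCo} = 26.75.
q_{MedCo} = 149 − 5·26.75 + 2·26.75 = 68.75.

68.75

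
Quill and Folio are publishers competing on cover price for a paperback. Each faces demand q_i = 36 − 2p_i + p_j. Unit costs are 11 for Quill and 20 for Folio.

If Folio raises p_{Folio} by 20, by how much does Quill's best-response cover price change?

Quill's profit: π = (p_{Quill} − 11)(36 − 2p_{Quill} + p_{Folio}).
∂π/∂p_{Quill} = 58 − 4p_{Quill} + p_{Folio} = 0 ⇒ p_{Quill} = 14.5 + 0.25p_{Folio}.
The reaction-function slope is 0.25, so a 20-unit rise in p_{Folio} moves p_{Quill} by 0.25 × 20 = 5. Quill's best response rises — the actions are strategic complements.

5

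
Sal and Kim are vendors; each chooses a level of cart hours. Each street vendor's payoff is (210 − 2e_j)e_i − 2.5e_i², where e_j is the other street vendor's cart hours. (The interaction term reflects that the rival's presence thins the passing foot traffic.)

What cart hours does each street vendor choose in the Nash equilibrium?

Sal's payoff is (210 − 2e_K)e_S − 2.5e_S².
∂π/∂e_S = 210 − 2e_K − 5e_S = 0, so e_S = 42 − 0.4e_K.
By symmetry e_K = e_S; substituting into the reaction function, 1.4e_S = 42 and e_S = 30.

30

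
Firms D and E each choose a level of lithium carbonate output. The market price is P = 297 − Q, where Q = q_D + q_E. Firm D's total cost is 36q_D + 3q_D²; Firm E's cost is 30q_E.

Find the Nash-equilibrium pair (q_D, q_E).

17, 125

Firm D's profit: π = q_D(297 − (q_D + q_E)) − 36q_D − 3q_D².
∂π/∂q_D = 261 − 8q_D − q_E = 0, so q_D = 32.625 − 0.125q_E.
For E: ∂π/∂q_E = 267 − 2q_E − q_D = 0 ⇒ q_E = 133.5 − 0.5q_D.
Substituting the second reaction function into the first: q_D = 32.625 − 0.125(133.5 − 0.5q_D), which gives 0.9375q_D = 15.9375 ⇒ q_D = 17.
Then q_E = 133.5 − 0.5·17 = 125.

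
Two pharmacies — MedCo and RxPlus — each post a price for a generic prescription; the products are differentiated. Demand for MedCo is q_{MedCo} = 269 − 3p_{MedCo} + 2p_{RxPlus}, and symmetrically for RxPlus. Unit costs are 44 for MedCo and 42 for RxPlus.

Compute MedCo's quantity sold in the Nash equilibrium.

MedCo's profit: π = (p_{MedCo} − 44)(269 − 3p_{MedCo} + 2p_{RxPlus}).
∂π/∂p_{MedCo} = 401 − 6p_{MedCo} + 2p_{RxPlus} = 0 ⇒ p_{MedCo} = 401/6 + (1/3)p_{RxPlus}.
Similarly p_{RxPlus} = 395/6 + (1/3)p_{MedCo}.
Plugging p_{RxPlus} into MedCo's best response: p_{MedCo} = 401/6 + (1/3)(395/6 + (1/3)p_{MedCo}) ⇒ (8/9)p_{MedCo} = 799/9, so p_{MedCo} = 99.875.
Then p_{RxPlus} = 395/6 + (1/3)·99.875 = 99.125.
q_{MedCo} = 269 − 3·99.875 + 2·99.125 = 167.625.

167.625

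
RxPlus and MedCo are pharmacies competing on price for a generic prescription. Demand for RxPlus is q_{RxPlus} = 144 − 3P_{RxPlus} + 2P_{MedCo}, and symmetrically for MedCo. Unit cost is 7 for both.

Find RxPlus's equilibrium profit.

RxPlus's profit: π = (P_{RxPlus} − 7)(144 − 3P_{RxPlus} + 2P_{MedCo}).
∂π/∂P_{RxPlus} = 165 − 6P_{RxPlus} + 2P_{MedCo} = 0 ⇒ P_{RxPlus} = 27.5 + (1/3)P_{MedCo}.
By symmetry P_{MedCo} = P_{RxPlus}; substituting into the reaction function, (2/3)P_{RxPlus} = 27.5 and P_{RxPlus} = 41.25.
q_{RxPlus} = 144 − 3·41.25 + 2·41.25 = 102.75.
Profit = (41.25 − 7)·102.75 = 3519.1875.

3519.1875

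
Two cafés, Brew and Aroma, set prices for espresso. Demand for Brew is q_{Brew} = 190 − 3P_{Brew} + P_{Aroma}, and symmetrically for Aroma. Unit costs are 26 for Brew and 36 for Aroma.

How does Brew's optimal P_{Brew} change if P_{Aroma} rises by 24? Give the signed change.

4

Brew's profit: π = (P_{Brew} − 26)(190 − 3P_{Brew} + P_{Aroma}).
∂π/∂P_{Brew} = 268 − 6P_{Brew} + P_{Aroma} = 0 ⇒ P_{Brew} = 134/3 + (1/6)P_{Aroma}.
The reaction-function slope is 1/6, so a 24-unit rise in P_{Aroma} moves P_{Brew} by 1/6 × 24 = 4. Brew's best response rises — the actions are strategic complements.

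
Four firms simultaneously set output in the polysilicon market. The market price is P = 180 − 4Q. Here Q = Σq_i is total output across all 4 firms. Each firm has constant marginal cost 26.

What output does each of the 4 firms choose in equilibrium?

7.7

A representative firm's profit is π_i = q_i(180 − 4Q) − 26q_i, with Q = q_i + Σ_{j≠i} q_j.
First-order condition: 154 − 8q_i − 4Σ_{j≠i} q_j = 0.
With identical firms, set every q_j = q: then 154 − 8q − 12q = 0, i.e. q = 154/20 = 7.7.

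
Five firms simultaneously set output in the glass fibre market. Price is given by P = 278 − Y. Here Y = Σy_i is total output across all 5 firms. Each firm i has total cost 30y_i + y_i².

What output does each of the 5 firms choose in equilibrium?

A representative firm's profit is π_i = y_i(278 − Y) − 30y_i − y_i², with Y = y_i + Σ_{j≠i} y_j.
First-order condition: 248 − 4y_i − Σ_{j≠i} y_j = 0.
In a symmetric equilibrium every firm chooses the same y, so Σ_{j≠i} y_j = 4y. The condition becomes 248 − 8y = 0, giving y = 248/8 = 31.

31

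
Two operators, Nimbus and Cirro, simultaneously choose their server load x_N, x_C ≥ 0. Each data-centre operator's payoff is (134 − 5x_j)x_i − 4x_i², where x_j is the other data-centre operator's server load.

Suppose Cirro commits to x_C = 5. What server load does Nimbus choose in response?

13.625

Nimbus's payoff is (134 − 5x_C)x_N − 4x_N².
∂π/∂x_N = 134 − 5x_C − 8x_N = 0, so x_N = 16.75 − 0.625x_C.
At x_C = 5: x_N = 16.75 − 0.625·5 = 13.625.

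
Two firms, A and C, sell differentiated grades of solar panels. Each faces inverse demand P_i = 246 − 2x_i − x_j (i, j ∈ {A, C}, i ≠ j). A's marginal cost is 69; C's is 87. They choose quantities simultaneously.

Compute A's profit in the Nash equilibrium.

2679.12

Firm A's profit: π = x_A(246 − 2x_A − x_C) − 69x_A.
∂π/∂x_A = 177 − 4x_A − x_C = 0 ⇒ x_A = 44.25 − 0.25x_C.
Similarly x_C = 39.75 − 0.25x_A.
Plugging x_C into A's best response: x_A = 44.25 − 0.25(39.75 − 0.25x_A) ⇒ 0.9375x_A = 34.3125, so x_A = 36.6.
Then x_C = 39.75 − 0.25·36.6 = 30.6.
P_A = 246 − 2·36.6 − 30.6 = 142.2.
Profit = (142.2 − 69)·36.6 = 2679.12.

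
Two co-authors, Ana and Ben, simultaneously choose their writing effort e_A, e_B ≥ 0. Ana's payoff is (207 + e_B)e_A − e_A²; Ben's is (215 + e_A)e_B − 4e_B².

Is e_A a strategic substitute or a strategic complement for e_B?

Expanding Ana's payoff: 207e_A + e_Be_A − e_A².
∂π/∂e_A = 207 + e_B − 2e_A = 0, so e_A = 103.5 + 0.5e_B.
The best-response slope de_A/de_B = 0.5 > 0: the reaction function is upward-sloping, so the choices are strategic complements.

strategic complements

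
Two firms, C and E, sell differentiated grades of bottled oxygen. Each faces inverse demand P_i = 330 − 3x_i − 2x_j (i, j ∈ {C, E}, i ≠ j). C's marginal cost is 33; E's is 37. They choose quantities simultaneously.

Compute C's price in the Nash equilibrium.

145.125

Firm C's profit: π = x_C(330 − 3x_C − 2x_E) − 33x_C.
∂π/∂x_C = 297 − 6x_C − 2x_E = 0 ⇒ x_C = 49.5 − (1/3)x_E.
Similarly x_E = 293/6 − (1/3)x_C.
Substituting the second reaction function into the first: x_C = 49.5 − (1/3)(293/6 − (1/3)x_C), which gives (8/9)x_C = 299/9 ⇒ x_C = 37.375.
Then x_E = 293/6 − (1/3)·37.375 = 36.375.
P_C = 330 − 3·37.375 − 2·36.375 = 145.125.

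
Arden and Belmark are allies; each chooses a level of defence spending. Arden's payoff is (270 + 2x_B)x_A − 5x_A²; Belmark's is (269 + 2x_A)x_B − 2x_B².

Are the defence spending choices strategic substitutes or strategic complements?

strategic complements

Expanding Arden's payoff: 270x_A + 2x_Bx_A − 5x_A².
∂π/∂x_A = 270 + 2x_B − 10x_A = 0, so x_A = 27 + 0.2x_B.
The best-response slope dx_A/dx_B = 0.2 > 0: the reaction function is upward-sloping, so the choices are strategic complements.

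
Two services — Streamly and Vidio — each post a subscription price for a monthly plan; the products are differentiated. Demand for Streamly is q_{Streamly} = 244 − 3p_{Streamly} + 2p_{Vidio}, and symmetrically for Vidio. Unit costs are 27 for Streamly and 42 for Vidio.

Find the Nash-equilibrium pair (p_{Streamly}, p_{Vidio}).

84.0625, 89.6875

Streamly's profit: π = (p_{Streamly} − 27)(244 − 3p_{Streamly} + 2p_{Vidio}).
∂π/∂p_{Streamly} = 325 − 6p_{Streamly} + 2p_{Vidio} = 0 ⇒ p_{Streamly} = 325/6 + (1/3)p_{Vidio}.
Similarly p_{Vidio} = 185/3 + (1/3)p_{Streamly}.
Plugging p_{Vidio} into Streamly's best response: p_{Streamly} = 325/6 + (1/3)(185/3 + (1/3)p_{Streamly}) ⇒ (8/9)p_{Streamly} = 1345/18, so p_{Streamly} = 84.0625.
Then p_{Vidio} = 185/3 + (1/3)·84.0625 = 89.6875.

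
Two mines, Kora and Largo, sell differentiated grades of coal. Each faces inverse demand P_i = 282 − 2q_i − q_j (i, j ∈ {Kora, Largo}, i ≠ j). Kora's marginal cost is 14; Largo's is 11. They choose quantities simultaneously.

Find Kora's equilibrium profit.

5703.12

Mine Kora's profit: π = q_{Kora}(282 − 2q_{Kora} − q_{Largo}) − 14q_{Kora}.
∂π/∂q_{Kora} = 268 − 4q_{Kora} − q_{Largo} = 0 ⇒ q_{Kora} = 67 − 0.25q_{Largo}.
Similarly q_{Largo} = 67.75 − 0.25q_{Kora}.
Plugging q_{Largo} into Kora's best response: q_{Kora} = 67 − 0.25(67.75 − 0.25q_{Kora}) ⇒ 0.9375q_{Kora} = 50.0625, so q_{Kora} = 53.4.
Then q_{Largo} = 67.75 − 0.25·53.4 = 54.4.
P_{Kora} = 282 − 2·53.4 − 54.4 = 120.8.
Profit = (120.8 − 14)·53.4 = 5703.12.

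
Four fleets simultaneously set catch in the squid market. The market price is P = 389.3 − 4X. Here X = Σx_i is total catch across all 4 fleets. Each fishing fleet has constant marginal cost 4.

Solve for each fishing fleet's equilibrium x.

A representative fishing fleet's profit is π_i = x_i(389.3 − 4X) − 4x_i, with X = x_i + Σ_{j≠i} x_j.
First-order condition: 385.3 − 8x_i − 4Σ_{j≠i} x_j = 0.
With identical fishing fleets, set every x_j = x: then 385.3 − 8x − 12x = 0, i.e. x = 385.3/20 = 19.265.

19.265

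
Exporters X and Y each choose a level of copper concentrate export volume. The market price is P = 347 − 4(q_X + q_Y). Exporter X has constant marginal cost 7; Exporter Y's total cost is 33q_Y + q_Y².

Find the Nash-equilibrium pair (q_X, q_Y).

33.5, 18

Exporter X's profit: π = q_X(347 − 4(q_X + q_Y)) − 7q_X.
∂π/∂q_X = 340 − 8q_X − 4q_Y = 0, so q_X = 42.5 − 0.5q_Y.
For Y: ∂π/∂q_Y = 314 − 10q_Y − 4q_X = 0 ⇒ q_Y = 31.4 − 0.4q_X.
Plugging q_Y into X's best response: q_X = 42.5 − 0.5(31.4 − 0.4q_X) ⇒ 0.8q_X = 26.8, so q_X = 33.5.
Then q_Y = 31.4 − 0.4·33.5 = 18.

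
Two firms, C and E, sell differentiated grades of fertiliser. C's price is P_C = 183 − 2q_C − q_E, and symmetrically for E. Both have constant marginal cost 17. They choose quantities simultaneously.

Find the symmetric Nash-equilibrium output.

33.2

Firm C's profit: π = q_C(183 − 2q_C − q_E) − 17q_C.
∂π/∂q_C = 166 − 4q_C − q_E = 0 ⇒ q_C = 41.5 − 0.25q_E.
Setting q_C = q_E in the reaction function: q_C = 41.5 − 0.25q_C, so q_C = 41.5 / 1.25 = 33.2.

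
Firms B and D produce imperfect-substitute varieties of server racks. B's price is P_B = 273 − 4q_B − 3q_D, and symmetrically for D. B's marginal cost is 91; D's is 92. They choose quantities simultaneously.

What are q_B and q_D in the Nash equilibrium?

16.6, 16.4

Firm B's profit: π = q_B(273 − 4q_B − 3q_D) − 91q_B.
∂π/∂q_B = 182 − 8q_B − 3q_D = 0 ⇒ q_B = 22.75 − 0.375q_D.
Similarly q_D = 22.625 − 0.375q_B.
Substituting the second reaction function into the first: q_B = 22.75 − 0.375(22.625 − 0.375q_B), which gives (55/64)q_B = 913/64 ⇒ q_B = 16.6.
Then q_D = 22.625 − 0.375·16.6 = 16.4.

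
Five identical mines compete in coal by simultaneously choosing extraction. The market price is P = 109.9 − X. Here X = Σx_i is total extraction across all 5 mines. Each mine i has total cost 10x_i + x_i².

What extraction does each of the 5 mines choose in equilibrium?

12.4875

A representative mine's profit is π_i = x_i(109.9 − X) − 10x_i − x_i², with X = x_i + Σ_{j≠i} x_j.
First-order condition: 99.9 − 4x_i − Σ_{j≠i} x_j = 0.
With identical mines, set every x_j = x: then 99.9 − 4x − 4x = 0, i.e. x = 99.9/8 = 12.4875.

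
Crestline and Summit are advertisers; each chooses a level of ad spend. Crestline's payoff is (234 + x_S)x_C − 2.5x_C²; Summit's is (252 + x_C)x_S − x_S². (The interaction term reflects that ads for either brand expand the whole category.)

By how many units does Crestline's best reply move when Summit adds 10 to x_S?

Expanding Crestline's payoff: 234x_C + x_Sx_C − 2.5x_C².
∂π/∂x_C = 234 + x_S − 5x_C = 0, so x_C = 46.8 + 0.2x_S.
The reaction-function slope is 0.2, so a 10-unit rise in x_S moves x_C by 0.2 × 10 = 2. Crestline's best response rises — the actions are strategic complements.

2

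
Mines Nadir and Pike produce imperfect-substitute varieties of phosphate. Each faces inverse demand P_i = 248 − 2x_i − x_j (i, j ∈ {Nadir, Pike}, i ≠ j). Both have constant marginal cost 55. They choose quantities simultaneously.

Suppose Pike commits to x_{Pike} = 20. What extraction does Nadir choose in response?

Mine Nadir's profit: π = x_{Nadir}(248 − 2x_{Nadir} − x_{Pike}) − 55x_{Nadir}.
∂π/∂x_{Nadir} = 193 − 4x_{Nadir} − x_{Pike} = 0 ⇒ x_{Nadir} = 48.25 − 0.25x_{Pike}.
At x_{Pike} = 20: x_{Nadir} = 48.25 − 0.25·20 = 43.25.

43.25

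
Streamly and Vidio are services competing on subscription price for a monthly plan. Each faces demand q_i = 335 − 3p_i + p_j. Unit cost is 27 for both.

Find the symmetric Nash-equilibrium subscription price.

Streamly's profit: π = (p_{Streamly} − 27)(335 − 3p_{Streamly} + p_{Vidio}).
∂π/∂p_{Streamly} = 416 − 6p_{Streamly} + p_{Vidio} = 0 ⇒ p_{Streamly} = 208/3 + (1/6)p_{Vidio}.
By symmetry p_{Vidio} = p_{Streamly}; substituting into the reaction function, (5/6)p_{Streamly} = 208/3 and p_{Streamly} = 83.2.

83.2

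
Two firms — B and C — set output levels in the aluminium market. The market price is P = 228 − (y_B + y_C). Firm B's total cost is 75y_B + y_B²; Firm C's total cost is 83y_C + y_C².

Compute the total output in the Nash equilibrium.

Firm B's profit: π = y_B(228 − (y_B + y_C)) − 75y_B − y_B².
∂π/∂y_B = 153 − 4y_B − y_C = 0, so y_B = 38.25 − 0.25y_C.
By the same steps for C: y_C = 36.25 − 0.25y_B.
Solving the two reaction functions simultaneously: (1 − (−0.25)(−0.25))y_B = 38.25 − 0.25·36.25, so 0.9375y_B = 29.1875 and y_B = 467/15.
Then y_C = 36.25 − 0.25·(467/15) = 427/15.
Total output: 467/15 + 427/15 = 59.6.

59.6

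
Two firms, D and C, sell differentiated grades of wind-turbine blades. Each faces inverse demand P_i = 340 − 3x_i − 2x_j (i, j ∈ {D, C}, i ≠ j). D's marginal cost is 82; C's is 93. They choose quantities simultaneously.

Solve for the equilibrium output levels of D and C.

Firm D's profit: π = x_D(340 − 3x_D − 2x_C) − 82x_D.
∂π/∂x_D = 258 − 6x_D − 2x_C = 0 ⇒ x_D = 43 − (1/3)x_C.
Similarly x_C = 247/6 − (1/3)x_D.
Solving the two reaction functions simultaneously: (1 − (−1/3)(−1/3))x_D = 43 − (1/3)·(247/6), so (8/9)x_D = 527/18 and x_D = 32.9375.
Then x_C = 247/6 − (1/3)·32.9375 = 30.1875.

32.9375, 30.1875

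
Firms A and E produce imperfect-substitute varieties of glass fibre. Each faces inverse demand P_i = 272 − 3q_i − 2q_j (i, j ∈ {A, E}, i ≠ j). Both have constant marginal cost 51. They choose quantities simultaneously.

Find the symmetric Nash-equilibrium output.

27.625

Firm A's profit: π = q_A(272 − 3q_A − 2q_E) − 51q_A.
∂π/∂q_A = 221 − 6q_A − 2q_E = 0 ⇒ q_A = 221/6 − (1/3)q_E.
By symmetry q_E = q_A; substituting into the reaction function, (4/3)q_A = 221/6 and q_A = 27.625.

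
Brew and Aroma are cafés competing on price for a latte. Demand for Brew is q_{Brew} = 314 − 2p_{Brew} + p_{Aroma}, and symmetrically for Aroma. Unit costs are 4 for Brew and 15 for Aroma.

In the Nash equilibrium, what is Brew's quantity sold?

Brew's profit: π = (p_{Brew} − 4)(314 − 2p_{Brew} + p_{Aroma}).
∂π/∂p_{Brew} = 322 − 4p_{Brew} + p_{Aroma} = 0 ⇒ p_{Brew} = 80.5 + 0.25p_{Aroma}.
Similarly p_{Aroma} = 86 + 0.25p_{Brew}.
Plugging p_{Aroma} into Brew's best response: p_{Brew} = 80.5 + 0.25(86 + 0.25p_{Brew}) ⇒ 0.9375p_{Brew} = 102, so p_{Brew} = 108.8.
Then p_{Aroma} = 86 + 0.25·108.8 = 113.2.
q_{Brew} = 314 − 2·108.8 + 113.2 = 209.6.

209.6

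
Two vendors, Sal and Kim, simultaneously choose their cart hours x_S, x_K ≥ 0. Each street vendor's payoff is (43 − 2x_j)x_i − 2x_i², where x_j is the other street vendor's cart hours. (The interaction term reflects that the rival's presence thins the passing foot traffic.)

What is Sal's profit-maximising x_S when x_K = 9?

Sal's payoff is (43 − 2x_K)x_S − 2x_S².
∂π/∂x_S = 43 − 2x_K − 4x_S = 0, so x_S = 10.75 − 0.5x_K.
At x_K = 9: x_S = 10.75 − 0.5·9 = 6.25.

6.25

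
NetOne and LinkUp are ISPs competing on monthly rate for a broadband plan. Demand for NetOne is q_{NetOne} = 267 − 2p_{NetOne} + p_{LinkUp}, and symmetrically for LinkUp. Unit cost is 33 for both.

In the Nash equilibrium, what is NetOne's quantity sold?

NetOne's profit: π = (p_{NetOne} − 33)(267 − 2p_{NetOne} + p_{LinkUp}).
∂π/∂p_{NetOne} = 333 − 4p_{NetOne} + p_{LinkUp} = 0 ⇒ p_{NetOne} = 83.25 + 0.25p_{LinkUp}.
Setting p_{NetOne} = p_{LinkUp} in the reaction function: p_{NetOne} = 83.25 + 0.25p_{NetOne}, so p_{NetOne} = 83.25 / 0.75 = 111.
q_{NetOne} = 267 − 2·111 + 111 = 156.

156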